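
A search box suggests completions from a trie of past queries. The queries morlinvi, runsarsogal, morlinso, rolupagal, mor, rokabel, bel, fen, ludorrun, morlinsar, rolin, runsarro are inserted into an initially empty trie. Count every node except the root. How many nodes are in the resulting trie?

Trace insertions, counting only characters that open a new branch:
  "morlinvi" → 8 new (m, o, r, l, i, n, v, i)
  "runsarsogal" → 11 new (r, u, n, s, a, r, s, o, g, a, l)
  "morlinso" → prefix "morlin" already present; 2 new (s, o)
  "rolupagal" → prefix "r" already present; 8 new (o, l, u, p, a, g, a, l)
  "mor" → prefix "mor" already present; 0 new (none)
  "rokabel" → prefix "ro" already present; 5 new (k, a, b, e, l)
  "bel" → 3 new (b, e, l)
  "fen" → 3 new (f, e, n)
  "ludorrun" → 8 new (l, u, d, o, r, r, u, n)
  "morlinsar" → prefix "morlins" already present; 2 new (a, r)
  "rolin" → prefix "rol" already present; 2 new (i, n)
  "runsarro" → prefix "runsar" already present; 2 new (r, o)
Total nodes = 8 + 11 + 2 + 8 + 0 + 5 + 3 + 3 + 8 + 2 + 2 + 2 = 54

54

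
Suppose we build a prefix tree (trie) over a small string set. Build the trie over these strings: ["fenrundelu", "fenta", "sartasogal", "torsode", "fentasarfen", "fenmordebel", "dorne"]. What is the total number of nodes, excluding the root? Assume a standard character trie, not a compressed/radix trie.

Trace insertions, counting only characters that open a new branch:
  "fenrundelu" → 10 new (f, e, n, r, u, n, d, e, l, u)
  "fenta" → prefix "fen" already present; 2 new (t, a)
  "sartasogal" → 10 new (s, a, r, t, a, s, o, g, a, l)
  "torsode" → 7 new (t, o, r, s, o, d, e)
  "fentasarfen" → prefix "fenta" already present; 6 new (s, a, r, f, e, n)
  "fenmordebel" → prefix "fen" already present; 8 new (m, o, r, d, e, b, e, l)
  "dorne" → 5 new (d, o, r, n, e)
Total nodes = 10 + 2 + 10 + 7 + 6 + 8 + 5 = 48

48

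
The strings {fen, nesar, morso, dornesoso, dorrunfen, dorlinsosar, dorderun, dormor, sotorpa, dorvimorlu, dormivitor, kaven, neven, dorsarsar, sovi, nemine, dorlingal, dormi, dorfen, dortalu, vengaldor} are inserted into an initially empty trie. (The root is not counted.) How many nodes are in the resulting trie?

103

Insert word by word; a character creates a node only if that edge doesn't already exist:
  "fen" → 3 new (f, e, n)
  "nesar" → 5 new (n, e, s, a, r)
  "morso" → 5 new (m, o, r, s, o)
  "dornesoso" → 9 new (d, o, r, n, e, s, o, s, o)
  "dorrunfen" → prefix "dor" already present; 6 new (r, u, n, f, e, n)
  "dorlinsosar" → prefix "dor" already present; 8 new (l, i, n, s, o, s, a, r)
  "dorderun" → prefix "dor" already present; 5 new (d, e, r, u, n)
  "dormor" → prefix "dor" already present; 3 new (m, o, r)
  "sotorpa" → 7 new (s, o, t, o, r, p, a)
  "dorvimorlu" → prefix "dor" already present; 7 new (v, i, m, o, r, l, u)
  "dormivitor" → prefix "dorm" already present; 6 new (i, v, i, t, o, r)
  "kaven" → 5 new (k, a, v, e, n)
  "neven" → prefix "ne" already present; 3 new (v, e, n)
  "dorsarsar" → prefix "dor" already present; 6 new (s, a, r, s, a, r)
  "sovi" → prefix "so" already present; 2 new (v, i)
  "nemine" → prefix "ne" already present; 4 new (m, i, n, e)
  "dorlingal" → prefix "dorlin" already present; 3 new (g, a, l)
  "dormi" → prefix "dormi" already present; 0 new (none)
  "dorfen" → prefix "dor" already present; 3 new (f, e, n)
  "dortalu" → prefix "dor" already present; 4 new (t, a, l, u)
  "vengaldor" → 9 new (v, e, n, g, a, l, d, o, r)
Total nodes = 3 + 5 + 5 + 9 + 6 + 8 + 5 + 3 + 7 + 7 + 6 + 5 + 3 + 6 + 2 + 4 + 3 + 0 + 3 + 4 + 9 = 103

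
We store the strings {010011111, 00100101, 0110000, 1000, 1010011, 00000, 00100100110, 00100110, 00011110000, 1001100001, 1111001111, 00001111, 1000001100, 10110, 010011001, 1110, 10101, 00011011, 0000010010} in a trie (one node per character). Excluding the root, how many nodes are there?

Trace insertions, counting only characters that open a new branch:
  "010011111" → 9 new (0, 1, 0, 0, 1, 1, 1, 1, 1)
  "00100101" → prefix "0" already present; 7 new (0, 1, 0, 0, 1, 0, 1)
  "0110000" → prefix "01" already present; 5 new (1, 0, 0, 0, 0)
  "1000" → 4 new (1, 0, 0, 0)
  "1010011" → prefix "10" already present; 5 new (1, 0, 0, 1, 1)
  "00000" → prefix "00" already present; 3 new (0, 0, 0)
  "00100100110" → prefix "0010010" already present; 4 new (0, 1, 1, 0)
  "00100110" → prefix "001001" already present; 2 new (1, 0)
  "00011110000" → prefix "000" already present; 8 new (1, 1, 1, 1, 0, 0, 0, 0)
  "1001100001" → prefix "100" already present; 7 new (1, 1, 0, 0, 0, 0, 1)
  "1111001111" → prefix "1" already present; 9 new (1, 1, 1, 0, 0, 1, 1, 1, 1)
  "00001111" → prefix "0000" already present; 4 new (1, 1, 1, 1)
  "1000001100" → prefix "1000" already present; 6 new (0, 0, 1, 1, 0, 0)
  "10110" → prefix "101" already present; 2 new (1, 0)
  "010011001" → prefix "010011" already present; 3 new (0, 0, 1)
  "1110" → prefix "111" already present; 1 new (0)
  "10101" → prefix "1010" already present; 1 new (1)
  "00011011" → prefix "00011" already present; 3 new (0, 1, 1)
  "0000010010" → prefix "00000" already present; 5 new (1, 0, 0, 1, 0)
Total nodes = 9 + 7 + 5 + 4 + 5 + 3 + 4 + 2 + 8 + 7 + 9 + 4 + 6 + 2 + 3 + 1 + 1 + 3 + 5 = 88

88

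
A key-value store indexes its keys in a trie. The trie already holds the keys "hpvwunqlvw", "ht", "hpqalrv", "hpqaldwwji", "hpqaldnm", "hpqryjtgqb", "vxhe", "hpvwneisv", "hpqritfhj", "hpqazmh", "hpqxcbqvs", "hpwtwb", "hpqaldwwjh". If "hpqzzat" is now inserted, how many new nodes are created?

Walking "hpqzzat" from the root, the first 3 characters ("hpq") follow existing edges; "z" is the first miss.
So 7 − 3 = 4 new nodes.

4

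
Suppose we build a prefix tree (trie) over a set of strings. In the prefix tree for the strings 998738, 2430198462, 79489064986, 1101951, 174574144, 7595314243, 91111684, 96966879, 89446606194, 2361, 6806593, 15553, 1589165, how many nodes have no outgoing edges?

13

A leaf is a node with no children — equivalently, the end of a word that is not a proper prefix of any other stored word.
Those words: "1101951", "15553", "1589165", "174574144", "2361", "2430198462", "6806593", "7595314243", "79489064986", "89446606194", "91111684", "96966879", "998738"
Leaf count: 13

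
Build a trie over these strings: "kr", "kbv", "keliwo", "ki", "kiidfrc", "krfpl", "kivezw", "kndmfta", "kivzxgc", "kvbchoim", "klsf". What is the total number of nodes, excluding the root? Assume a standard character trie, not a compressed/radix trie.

Insert word by word; a character creates a node only if that edge doesn't already exist:
  "kr" → 2 new (k, r)
  "kbv" → prefix "k" already present; 2 new (b, v)
  "keliwo" → prefix "k" already present; 5 new (e, l, i, w, o)
  "ki" → prefix "k" already present; 1 new (i)
  "kiidfrc" → prefix "ki" already present; 5 new (i, d, f, r, c)
  "krfpl" → prefix "kr" already present; 3 new (f, p, l)
  "kivezw" → prefix "ki" already present; 4 new (v, e, z, w)
  "kndmfta" → prefix "k" already present; 6 new (n, d, m, f, t, a)
  "kivzxgc" → prefix "kiv" already present; 4 new (z, x, g, c)
  "kvbchoim" → prefix "k" already present; 7 new (v, b, c, h, o, i, m)
  "klsf" → prefix "k" already present; 3 new (l, s, f)
Total nodes = 2 + 2 + 5 + 1 + 5 + 3 + 4 + 6 + 4 + 7 + 3 = 42

42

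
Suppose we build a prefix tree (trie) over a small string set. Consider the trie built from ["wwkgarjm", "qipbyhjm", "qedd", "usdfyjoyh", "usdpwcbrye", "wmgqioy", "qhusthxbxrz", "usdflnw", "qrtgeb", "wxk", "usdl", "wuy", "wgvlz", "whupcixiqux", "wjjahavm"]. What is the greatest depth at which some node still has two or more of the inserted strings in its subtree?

4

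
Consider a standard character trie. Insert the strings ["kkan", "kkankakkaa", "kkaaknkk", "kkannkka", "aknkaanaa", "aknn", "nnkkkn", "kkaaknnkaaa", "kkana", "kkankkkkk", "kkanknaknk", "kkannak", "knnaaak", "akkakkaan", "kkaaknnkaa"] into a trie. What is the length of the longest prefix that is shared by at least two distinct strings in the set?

Equivalently: take the maximum, over all pairs, of their longest common prefix length.
"kkaaknnkaa" and "kkaaknnkaaa" agree on "kkaaknnkaa" (10 characters) before diverging; nothing deeper is shared.
Longest shared-prefix length: 10

10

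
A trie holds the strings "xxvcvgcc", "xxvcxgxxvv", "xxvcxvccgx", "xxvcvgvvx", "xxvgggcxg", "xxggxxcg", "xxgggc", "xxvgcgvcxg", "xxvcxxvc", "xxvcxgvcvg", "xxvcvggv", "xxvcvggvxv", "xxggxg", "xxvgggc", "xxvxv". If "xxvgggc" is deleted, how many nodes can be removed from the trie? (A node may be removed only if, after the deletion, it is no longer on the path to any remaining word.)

0

A node on "xxvgggc"'s path can go only if nothing else ends at it or branches off below it.
Every node on "xxvgggc" is still needed (e.g. by "xxvgggcxg"), so nothing is freed.
Nodes removed: 0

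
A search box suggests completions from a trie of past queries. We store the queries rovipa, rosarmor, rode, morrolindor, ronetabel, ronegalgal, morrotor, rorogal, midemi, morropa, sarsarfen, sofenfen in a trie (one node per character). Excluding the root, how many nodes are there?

For each word, the new-node count is its length minus the longest prefix already in the trie:
  "rovipa" → 6 new (r, o, v, i, p, a)
  "rosarmor" → prefix "ro" already present; 6 new (s, a, r, m, o, r)
  "rode" → prefix "ro" already present; 2 new (d, e)
  "morrolindor" → 11 new (m, o, r, r, o, l, i, n, d, o, r)
  "ronetabel" → prefix "ro" already present; 7 new (n, e, t, a, b, e, l)
  "ronegalgal" → prefix "rone" already present; 6 new (g, a, l, g, a, l)
  "morrotor" → prefix "morro" already present; 3 new (t, o, r)
  "rorogal" → prefix "ro" already present; 5 new (r, o, g, a, l)
  "midemi" → prefix "m" already present; 5 new (i, d, e, m, i)
  "morropa" → prefix "morro" already present; 2 new (p, a)
  "sarsarfen" → 9 new (s, a, r, s, a, r, f, e, n)
  "sofenfen" → prefix "s" already present; 7 new (o, f, e, n, f, e, n)
Total nodes = 6 + 6 + 2 + 11 + 7 + 6 + 3 + 5 + 5 + 2 + 9 + 7 = 69

69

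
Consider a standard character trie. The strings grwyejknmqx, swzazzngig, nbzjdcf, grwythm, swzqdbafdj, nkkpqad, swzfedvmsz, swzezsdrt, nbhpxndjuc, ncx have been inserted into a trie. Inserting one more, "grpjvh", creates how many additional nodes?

"gr" is already a path in the trie; the remaining "pjvh" must be added.
So 6 − 2 = 4 new nodes.

4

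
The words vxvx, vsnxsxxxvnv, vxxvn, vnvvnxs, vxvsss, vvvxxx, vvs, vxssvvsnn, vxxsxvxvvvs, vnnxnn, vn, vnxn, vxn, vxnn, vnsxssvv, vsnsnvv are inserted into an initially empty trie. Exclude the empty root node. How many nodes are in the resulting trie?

Count nodes per top-level branch (shared prefixes stored once):
  'v'-branch (vn, vnnxnn, vnsxssvv, vnvvnxs, vnxn, vsnsnvv, vsnxsxxxvnv, vvs, vvvxxx, vxn, vxnn, vxssvvsnn, vxvsss, vxvx, vxxsxvxvvvs, vxxvn): 65 nodes
Sum: 65

65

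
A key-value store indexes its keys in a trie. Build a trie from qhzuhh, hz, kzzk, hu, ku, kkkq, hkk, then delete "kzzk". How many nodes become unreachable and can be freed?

After clearing the end-marker at "kzzk", prune upward until reaching a node still needed by another word.
The suffix "zzk" (3 nodes) is used only by "kzzk"; the node for "k" still has the child "u", so pruning stops there.
Nodes removed: 3

3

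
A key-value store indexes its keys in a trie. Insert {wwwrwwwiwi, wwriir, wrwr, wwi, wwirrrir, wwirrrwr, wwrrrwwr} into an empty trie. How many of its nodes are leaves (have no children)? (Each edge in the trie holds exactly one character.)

A leaf is a node with no children — equivalently, the end of a word that is not a proper prefix of any other stored word.
Those words: "wrwr", "wwirrrir", "wwirrrwr", "wwriir", "wwrrrwwr", "wwwrwwwiwi"
Leaf count: 6

6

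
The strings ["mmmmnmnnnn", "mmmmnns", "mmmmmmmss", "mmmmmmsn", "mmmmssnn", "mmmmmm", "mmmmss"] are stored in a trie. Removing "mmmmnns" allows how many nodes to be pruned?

After clearing the end-marker at "mmmmnns", prune upward until reaching a node still needed by another word.
The suffix "ns" (2 nodes) is used only by "mmmmnns"; the node for "mmmmn" still has the child "m", so pruning stops there.
Nodes removed: 2

2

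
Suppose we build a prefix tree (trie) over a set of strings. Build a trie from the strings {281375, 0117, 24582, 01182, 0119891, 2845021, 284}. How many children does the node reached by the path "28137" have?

The children of the "28137" node are the distinct next characters among strings starting with "28137".
Characters that immediately follow "28137" among the stored strings: {5}.
That node has 1 child edge.

1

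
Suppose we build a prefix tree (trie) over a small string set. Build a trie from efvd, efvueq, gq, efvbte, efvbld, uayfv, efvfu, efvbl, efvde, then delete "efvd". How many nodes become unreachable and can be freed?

0

A node on "efvd"'s path can go only if nothing else ends at it or branches off below it.
Every node on "efvd" is still needed (e.g. by "efvde"), so nothing is freed.
Nodes removed: 0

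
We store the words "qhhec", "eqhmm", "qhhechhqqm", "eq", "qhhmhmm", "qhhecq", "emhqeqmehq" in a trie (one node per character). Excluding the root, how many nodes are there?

For each word, the new-node count is its length minus the longest prefix already in the trie:
  "qhhec" → 5 new (q, h, h, e, c)
  "eqhmm" → 5 new (e, q, h, m, m)
  "qhhechhqqm" → prefix "qhhec" already present; 5 new (h, h, q, q, m)
  "eq" → prefix "eq" already present; 0 new (none)
  "qhhmhmm" → prefix "qhh" already present; 4 new (m, h, m, m)
  "qhhecq" → prefix "qhhec" already present; 1 new (q)
  "emhqeqmehq" → prefix "e" already present; 9 new (m, h, q, e, q, m, e, h, q)
Total nodes = 5 + 5 + 5 + 0 + 4 + 1 + 9 = 29

29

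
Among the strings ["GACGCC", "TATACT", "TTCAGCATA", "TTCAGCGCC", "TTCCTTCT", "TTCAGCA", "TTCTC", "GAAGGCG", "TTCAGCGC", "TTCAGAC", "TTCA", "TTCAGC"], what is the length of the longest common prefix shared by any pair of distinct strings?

8

Look for the deepest trie node that still has at least two words in its subtree.
e.g. "TTCAGCGC" and "TTCAGCGCC" share the prefix "TTCAGCGC" of length 8; no pair shares a longer one.
Longest shared-prefix length: 8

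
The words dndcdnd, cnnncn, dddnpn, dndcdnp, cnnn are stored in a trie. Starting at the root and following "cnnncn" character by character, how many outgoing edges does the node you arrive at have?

The children of the "cnnncn" node are the distinct next characters among strings starting with "cnnncn".
No stored string extends past "cnnncn".
That node has 0 child edges.

0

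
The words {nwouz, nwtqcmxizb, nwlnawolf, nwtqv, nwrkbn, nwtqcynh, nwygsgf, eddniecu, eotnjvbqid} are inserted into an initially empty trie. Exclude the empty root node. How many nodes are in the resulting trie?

50

Trace insertions, counting only characters that open a new branch:
  "nwouz" → 5 new (n, w, o, u, z)
  "nwtqcmxizb" → prefix "nw" already present; 8 new (t, q, c, m, x, i, z, b)
  "nwlnawolf" → prefix "nw" already present; 7 new (l, n, a, w, o, l, f)
  "nwtqv" → prefix "nwtq" already present; 1 new (v)
  "nwrkbn" → prefix "nw" already present; 4 new (r, k, b, n)
  "nwtqcynh" → prefix "nwtqc" already present; 3 new (y, n, h)
  "nwygsgf" → prefix "nw" already present; 5 new (y, g, s, g, f)
  "eddniecu" → 8 new (e, d, d, n, i, e, c, u)
  "eotnjvbqid" → prefix "e" already present; 9 new (o, t, n, j, v, b, q, i, d)
Total nodes = 5 + 8 + 7 + 1 + 4 + 3 + 5 + 8 + 9 = 50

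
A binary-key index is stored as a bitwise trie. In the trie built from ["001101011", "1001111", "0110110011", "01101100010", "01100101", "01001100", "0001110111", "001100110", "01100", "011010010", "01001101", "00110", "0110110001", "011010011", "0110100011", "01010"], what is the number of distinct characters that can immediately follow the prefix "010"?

2

Walk "010" from the root, arriving at one node.
Distinct next characters after "010": 0, 1.
That node has 2 child edges.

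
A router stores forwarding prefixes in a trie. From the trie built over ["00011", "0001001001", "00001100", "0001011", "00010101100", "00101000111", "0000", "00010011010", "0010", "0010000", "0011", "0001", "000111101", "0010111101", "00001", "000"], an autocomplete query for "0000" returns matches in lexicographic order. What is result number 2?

00001

DFS of the "0000" subtree visits, in order: "0000", "00001", "00001100"
Position 2: 00001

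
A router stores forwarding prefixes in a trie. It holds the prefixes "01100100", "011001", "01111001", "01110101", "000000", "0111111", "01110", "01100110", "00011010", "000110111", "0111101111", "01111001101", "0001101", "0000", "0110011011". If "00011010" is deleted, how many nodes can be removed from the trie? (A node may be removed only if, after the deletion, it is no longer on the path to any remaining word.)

After clearing the end-marker at "00011010", prune upward until reaching a node still needed by another word.
The suffix "0" (1 node) is used only by "00011010"; the node for "0001101" still has the child "1", so pruning stops there.
Nodes removed: 1

1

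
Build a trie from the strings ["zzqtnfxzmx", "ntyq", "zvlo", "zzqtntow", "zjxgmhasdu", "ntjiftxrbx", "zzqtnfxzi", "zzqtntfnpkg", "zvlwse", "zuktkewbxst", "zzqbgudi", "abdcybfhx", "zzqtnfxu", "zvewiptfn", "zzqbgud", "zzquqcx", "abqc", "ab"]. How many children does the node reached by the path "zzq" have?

The children of the "zzq" node are the distinct next characters among strings starting with "zzq".
Distinct next characters after "zzq": b, t, u.
That node has 3 child edges.

3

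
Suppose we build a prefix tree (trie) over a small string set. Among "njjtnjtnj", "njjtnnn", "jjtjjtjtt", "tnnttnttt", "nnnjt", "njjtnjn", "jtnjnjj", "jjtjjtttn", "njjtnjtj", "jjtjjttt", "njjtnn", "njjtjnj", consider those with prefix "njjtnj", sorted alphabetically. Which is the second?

njjtnjtj

DFS of the "njjtnj" subtree visits, in order: "njjtnjn", "njjtnjtj", "njjtnjtnj"
The 2nd is njjtnjtj.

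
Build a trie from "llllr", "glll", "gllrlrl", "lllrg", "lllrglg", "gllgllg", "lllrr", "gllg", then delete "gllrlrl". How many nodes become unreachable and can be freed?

4

After clearing the end-marker at "gllrlrl", prune upward until reaching a node still needed by another word.
The suffix "rlrl" (4 nodes) is used only by "gllrlrl"; the node for "gll" still has the child "l", so pruning stops there.
Nodes removed: 4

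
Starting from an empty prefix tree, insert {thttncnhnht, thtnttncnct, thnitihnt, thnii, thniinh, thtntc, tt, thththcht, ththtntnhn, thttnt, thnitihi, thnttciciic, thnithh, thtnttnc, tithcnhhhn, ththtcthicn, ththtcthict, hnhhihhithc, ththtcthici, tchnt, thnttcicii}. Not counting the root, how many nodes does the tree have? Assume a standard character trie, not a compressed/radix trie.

86

Trace insertions, counting only characters that open a new branch:
  "thttncnhnht" → 11 new (t, h, t, t, n, c, n, h, n, h, t)
  "thtnttncnct" → prefix "tht" already present; 8 new (n, t, t, n, c, n, c, t)
  "thnitihnt" → prefix "th" already present; 7 new (n, i, t, i, h, n, t)
  "thnii" → prefix "thni" already present; 1 new (i)
  "thniinh" → prefix "thnii" already present; 2 new (n, h)
  "thtntc" → prefix "thtnt" already present; 1 new (c)
  "tt" → prefix "t" already present; 1 new (t)
  "thththcht" → prefix "tht" already present; 6 new (h, t, h, c, h, t)
  "ththtntnhn" → prefix "ththt" already present; 5 new (n, t, n, h, n)
  "thttnt" → prefix "thttn" already present; 1 new (t)
  "thnitihi" → prefix "thnitih" already present; 1 new (i)
  "thnttciciic" → prefix "thn" already present; 8 new (t, t, c, i, c, i, i, c)
  "thnithh" → prefix "thnit" already present; 2 new (h, h)
  "thtnttnc" → prefix "thtnttnc" already present; 0 new (none)
  "tithcnhhhn" → prefix "t" already present; 9 new (i, t, h, c, n, h, h, h, n)
  "ththtcthicn" → prefix "ththt" already present; 6 new (c, t, h, i, c, n)
  "ththtcthict" → prefix "ththtcthic" already present; 1 new (t)
  "hnhhihhithc" → 11 new (h, n, h, h, i, h, h, i, t, h, c)
  "ththtcthici" → prefix "ththtcthic" already present; 1 new (i)
  "tchnt" → prefix "t" already present; 4 new (c, h, n, t)
  "thnttcicii" → prefix "thnttcicii" already present; 0 new (none)
Total nodes = 11 + 8 + 7 + 1 + 2 + 1 + 1 + 6 + 5 + 1 + 1 + 8 + 2 + 0 + 9 + 6 + 1 + 11 + 1 + 4 + 0 = 86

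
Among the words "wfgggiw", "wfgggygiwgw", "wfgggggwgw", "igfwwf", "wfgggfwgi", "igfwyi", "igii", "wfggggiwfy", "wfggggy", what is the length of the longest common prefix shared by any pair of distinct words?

Look for the deepest trie node that still has at least two words in its subtree.
e.g. "wfgggggwgw" and "wfggggiwfy" share the prefix "wfgggg" of length 6; no pair shares a longer one.
Longest shared-prefix length: 6

6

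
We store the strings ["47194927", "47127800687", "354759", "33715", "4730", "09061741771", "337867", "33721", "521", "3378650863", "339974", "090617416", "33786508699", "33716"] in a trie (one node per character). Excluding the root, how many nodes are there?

60

Count nodes per top-level branch (shared prefixes stored once):
  '0'-branch (090617416, 09061741771): 12 nodes
  '3'-branch (33715, 33716, 33721, 3378650863, 33786508699, 337867, 339974, 354759): 27 nodes
  '4'-branch (47127800687, 47194927, 4730): 18 nodes
  '5'-branch (521): 3 nodes
Sum: 60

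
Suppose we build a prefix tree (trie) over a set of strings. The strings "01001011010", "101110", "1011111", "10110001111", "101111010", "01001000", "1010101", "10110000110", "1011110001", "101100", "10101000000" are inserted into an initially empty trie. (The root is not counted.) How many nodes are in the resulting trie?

47

Trace insertions, counting only characters that open a new branch:
  "01001011010" → 11 new (0, 1, 0, 0, 1, 0, 1, 1, 0, 1, 0)
  "101110" → 6 new (1, 0, 1, 1, 1, 0)
  "1011111" → prefix "10111" already present; 2 new (1, 1)
  "10110001111" → prefix "1011" already present; 7 new (0, 0, 0, 1, 1, 1, 1)
  "101111010" → prefix "101111" already present; 3 new (0, 1, 0)
  "01001000" → prefix "010010" already present; 2 new (0, 0)
  "1010101" → prefix "101" already present; 4 new (0, 1, 0, 1)
  "10110000110" → prefix "1011000" already present; 4 new (0, 1, 1, 0)
  "1011110001" → prefix "1011110" already present; 3 new (0, 0, 1)
  "101100" → prefix "101100" already present; 0 new (none)
  "10101000000" → prefix "101010" already present; 5 new (0, 0, 0, 0, 0)
Total nodes = 11 + 6 + 2 + 7 + 3 + 2 + 4 + 4 + 3 + 0 + 5 = 47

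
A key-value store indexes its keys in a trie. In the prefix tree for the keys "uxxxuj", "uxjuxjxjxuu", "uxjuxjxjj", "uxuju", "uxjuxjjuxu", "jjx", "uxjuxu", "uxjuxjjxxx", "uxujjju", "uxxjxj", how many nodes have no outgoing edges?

10

A leaf is a node with no children — equivalently, the end of a word that is not a proper prefix of any other stored word.
Those words: "jjx", "uxjuxjjuxu", "uxjuxjjxxx", "uxjuxjxjj", "uxjuxjxjxuu", "uxjuxu", "uxujjju", "uxuju", "uxxjxj", "uxxxuj"
Leaf count: 10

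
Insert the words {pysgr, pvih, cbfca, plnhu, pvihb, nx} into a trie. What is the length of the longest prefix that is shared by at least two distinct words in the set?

The deepest shared node is where two words last agree before diverging.
"pvih" and "pvihb" agree on "pvih" (4 characters) before diverging; nothing deeper is shared.
Longest shared-prefix length: 4

4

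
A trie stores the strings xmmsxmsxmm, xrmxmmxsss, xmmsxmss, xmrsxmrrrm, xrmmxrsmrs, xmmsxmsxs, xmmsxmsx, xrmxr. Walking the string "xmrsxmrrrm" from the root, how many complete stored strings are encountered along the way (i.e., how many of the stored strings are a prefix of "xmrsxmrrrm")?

1

Check each prefix of "xmrsxmrrrm" against the stored set — each match is an end-marker on the path.
Prefixes of the query that are stored words: "xmrsxmrrrm"
Count: 1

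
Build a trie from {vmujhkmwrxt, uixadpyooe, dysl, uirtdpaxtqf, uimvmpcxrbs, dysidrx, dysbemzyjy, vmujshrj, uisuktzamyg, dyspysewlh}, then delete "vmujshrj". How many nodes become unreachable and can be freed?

After clearing the end-marker at "vmujshrj", prune upward until reaching a node still needed by another word.
The suffix "shrj" (4 nodes) is used only by "vmujshrj"; the node for "vmuj" still has the child "h", so pruning stops there.
Nodes removed: 4

4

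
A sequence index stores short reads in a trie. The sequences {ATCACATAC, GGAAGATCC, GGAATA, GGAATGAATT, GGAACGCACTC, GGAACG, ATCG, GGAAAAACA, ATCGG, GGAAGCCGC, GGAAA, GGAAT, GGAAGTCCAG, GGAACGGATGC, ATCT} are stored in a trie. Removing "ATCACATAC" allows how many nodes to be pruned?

A node on "ATCACATAC"'s path can go only if nothing else ends at it or branches off below it.
The suffix "ACATAC" (6 nodes) is used only by "ATCACATAC"; the node for "ATC" still has the child "G", so pruning stops there.
Nodes removed: 6

6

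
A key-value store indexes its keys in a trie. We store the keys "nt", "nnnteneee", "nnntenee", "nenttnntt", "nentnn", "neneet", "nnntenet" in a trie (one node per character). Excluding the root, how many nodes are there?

24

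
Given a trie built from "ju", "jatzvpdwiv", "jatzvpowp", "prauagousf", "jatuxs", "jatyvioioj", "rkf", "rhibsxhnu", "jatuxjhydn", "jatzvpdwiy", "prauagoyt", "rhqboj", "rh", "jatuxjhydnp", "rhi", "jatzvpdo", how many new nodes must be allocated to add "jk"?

Walking "jk" from the root, the first 1 characters ("j") follow existing edges; "k" is the first miss.
New nodes needed: |"jk"| − 1 = 2 − 1 = 1.

1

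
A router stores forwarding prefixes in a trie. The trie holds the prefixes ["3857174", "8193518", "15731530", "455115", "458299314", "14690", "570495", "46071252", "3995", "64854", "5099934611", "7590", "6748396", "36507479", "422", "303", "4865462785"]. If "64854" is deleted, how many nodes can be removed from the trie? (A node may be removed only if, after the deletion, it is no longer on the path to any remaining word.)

4

Walk "64854" from the leaf back toward the root, removing each node that no remaining word uses.
The suffix "4854" (4 nodes) is used only by "64854"; the node for "6" still has the child "7", so pruning stops there.
Nodes removed: 4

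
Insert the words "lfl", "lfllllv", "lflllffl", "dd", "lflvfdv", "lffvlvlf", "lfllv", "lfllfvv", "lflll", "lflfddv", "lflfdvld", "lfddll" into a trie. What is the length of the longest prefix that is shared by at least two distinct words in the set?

The deepest shared node is where two words last agree before diverging.
"lflfddv" and "lflfdvld" agree on "lflfd" (5 characters) before diverging; nothing deeper is shared.
Longest shared-prefix length: 5

5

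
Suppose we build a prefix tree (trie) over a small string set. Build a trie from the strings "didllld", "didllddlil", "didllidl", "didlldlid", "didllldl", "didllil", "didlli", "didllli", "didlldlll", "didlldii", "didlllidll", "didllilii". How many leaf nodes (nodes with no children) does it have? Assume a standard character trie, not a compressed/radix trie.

Leaves are exactly the stored words that no other stored word extends.
Those words: "didllddlil", "didlldii", "didlldlid", "didlldlll", "didllidl", "didllilii", "didllldl", "didlllidll"
Leaf count: 8

8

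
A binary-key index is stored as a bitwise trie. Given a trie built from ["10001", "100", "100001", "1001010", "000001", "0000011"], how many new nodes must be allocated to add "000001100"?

2

Walking "000001100" from the root, the first 7 characters ("0000011") follow existing edges; "0" is the first miss.
So 9 − 7 = 2 new nodes.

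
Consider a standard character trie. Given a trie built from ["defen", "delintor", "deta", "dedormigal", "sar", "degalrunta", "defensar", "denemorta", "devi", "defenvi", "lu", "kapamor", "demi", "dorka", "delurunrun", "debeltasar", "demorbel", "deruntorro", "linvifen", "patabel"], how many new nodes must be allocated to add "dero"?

Walking "dero" from the root, the first 3 characters ("der") follow existing edges; "o" is the first miss.
Each of the 1 remaining characters creates one node.

1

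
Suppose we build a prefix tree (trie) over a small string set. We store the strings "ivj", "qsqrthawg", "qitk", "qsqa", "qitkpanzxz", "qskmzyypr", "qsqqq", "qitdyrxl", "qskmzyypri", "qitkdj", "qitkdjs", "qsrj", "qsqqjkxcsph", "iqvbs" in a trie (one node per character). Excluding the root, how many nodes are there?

53

Count nodes per top-level branch (shared prefixes stored once):
  'i'-branch (iqvbs, ivj): 7 nodes
  'q'-branch (qitdyrxl, qitk, qitkdj, qitkdjs, qitkpanzxz, qskmzyypr, qskmzyypri, qsqa, qsqqjkxcsph, qsqqq, qsqrthawg, qsrj): 46 nodes
Sum: 53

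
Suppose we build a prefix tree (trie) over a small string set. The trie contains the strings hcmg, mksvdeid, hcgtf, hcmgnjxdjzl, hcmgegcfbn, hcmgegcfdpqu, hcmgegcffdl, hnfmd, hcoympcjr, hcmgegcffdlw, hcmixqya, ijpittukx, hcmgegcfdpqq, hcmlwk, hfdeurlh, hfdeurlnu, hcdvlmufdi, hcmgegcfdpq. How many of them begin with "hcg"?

1

Traverse to the node for "hcg", then collect every word in that subtree.
Matches: "hcgtf"
Count: 1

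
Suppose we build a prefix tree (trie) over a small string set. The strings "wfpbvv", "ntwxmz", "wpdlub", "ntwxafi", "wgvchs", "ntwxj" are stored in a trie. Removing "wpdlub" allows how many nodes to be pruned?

Walk "wpdlub" from the leaf back toward the root, removing each node that no remaining word uses.
The suffix "pdlub" (5 nodes) is used only by "wpdlub"; the node for "w" still has the child "f", so pruning stops there.
Nodes removed: 5

5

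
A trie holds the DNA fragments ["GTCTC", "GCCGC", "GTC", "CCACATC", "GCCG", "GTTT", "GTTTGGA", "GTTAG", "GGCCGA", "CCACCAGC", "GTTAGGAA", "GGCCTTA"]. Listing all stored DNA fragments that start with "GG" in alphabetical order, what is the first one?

GGCCGA

Words with prefix "GG", in lexicographic order: "GGCCGA", "GGCCTTA"
The 1st is GGCCGA.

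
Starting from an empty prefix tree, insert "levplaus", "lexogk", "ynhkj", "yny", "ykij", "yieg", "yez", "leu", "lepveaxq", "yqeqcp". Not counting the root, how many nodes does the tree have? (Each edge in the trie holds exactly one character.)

Trace insertions, counting only characters that open a new branch:
  "levplaus" → 8 new (l, e, v, p, l, a, u, s)
  "lexogk" → prefix "le" already present; 4 new (x, o, g, k)
  "ynhkj" → 5 new (y, n, h, k, j)
  "yny" → prefix "yn" already present; 1 new (y)
  "ykij" → prefix "y" already present; 3 new (k, i, j)
  "yieg" → prefix "y" already present; 3 new (i, e, g)
  "yez" → prefix "y" already present; 2 new (e, z)
  "leu" → prefix "le" already present; 1 new (u)
  "lepveaxq" → prefix "le" already present; 6 new (p, v, e, a, x, q)
  "yqeqcp" → prefix "y" already present; 5 new (q, e, q, c, p)
Total nodes = 8 + 4 + 5 + 1 + 3 + 3 + 2 + 1 + 6 + 5 = 38

38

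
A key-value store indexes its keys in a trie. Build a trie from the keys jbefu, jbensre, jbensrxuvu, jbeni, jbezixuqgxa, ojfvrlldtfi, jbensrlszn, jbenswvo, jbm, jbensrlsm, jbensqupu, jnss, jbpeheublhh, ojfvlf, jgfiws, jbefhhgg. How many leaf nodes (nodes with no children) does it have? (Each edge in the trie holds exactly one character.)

Leaves are exactly the stored words that no other stored word extends.
Those words: "jbefhhgg", "jbefu", "jbeni", "jbensqupu", "jbensre", "jbensrlsm", "jbensrlszn", "jbensrxuvu", "jbenswvo", "jbezixuqgxa", "jbm", "jbpeheublhh", "jgfiws", "jnss", "ojfvlf", "ojfvrlldtfi"
Leaf count: 16

16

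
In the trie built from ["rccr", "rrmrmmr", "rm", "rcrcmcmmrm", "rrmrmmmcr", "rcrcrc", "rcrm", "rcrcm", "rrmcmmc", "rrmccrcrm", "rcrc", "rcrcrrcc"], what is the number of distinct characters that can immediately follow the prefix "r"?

Follow the path "r" to its node, then look at its outgoing edges.
Characters that immediately follow "r" among the stored strings: {c, m, r}.
That node has 3 child edges.

3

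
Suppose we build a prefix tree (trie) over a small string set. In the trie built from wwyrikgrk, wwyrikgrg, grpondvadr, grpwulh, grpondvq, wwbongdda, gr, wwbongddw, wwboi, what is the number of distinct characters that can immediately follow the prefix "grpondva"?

Walk "grpondva" from the root, arriving at one node.
Characters that immediately follow "grpondva" among the stored strings: {d}.
That node has 1 child edge.

1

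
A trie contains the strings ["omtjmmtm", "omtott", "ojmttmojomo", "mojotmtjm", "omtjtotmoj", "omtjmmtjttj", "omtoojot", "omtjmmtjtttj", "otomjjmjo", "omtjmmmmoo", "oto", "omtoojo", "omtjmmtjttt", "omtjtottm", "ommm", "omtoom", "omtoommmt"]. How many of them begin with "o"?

16

Filter for entries beginning with "o":
Words under "o": ojmttmojomo, ommm, omtjmmmmoo, omtjmmtjttj, omtjmmtjttt, omtjmmtjtttj, omtjmmtm, omtjtotmoj, omtjtottm, omtoojo, omtoojot, omtoom, omtoommmt, omtott, oto, otomjjmjo
Count: 16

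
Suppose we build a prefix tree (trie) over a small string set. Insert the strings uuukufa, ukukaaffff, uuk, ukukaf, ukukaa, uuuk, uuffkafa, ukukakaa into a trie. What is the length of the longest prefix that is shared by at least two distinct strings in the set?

6

Equivalently: take the maximum, over all pairs, of their longest common prefix length.
"ukukaa" and "ukukaaffff" agree on "ukukaa" (6 characters) before diverging; nothing deeper is shared.
Longest shared-prefix length: 6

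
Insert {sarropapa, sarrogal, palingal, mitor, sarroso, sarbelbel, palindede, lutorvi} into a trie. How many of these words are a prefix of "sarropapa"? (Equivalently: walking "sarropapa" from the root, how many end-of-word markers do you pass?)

Check each prefix of "sarropapa" against the stored set — each match is an end-marker on the path.
Prefixes of the query that are stored words: "sarropapa"
Count: 1

1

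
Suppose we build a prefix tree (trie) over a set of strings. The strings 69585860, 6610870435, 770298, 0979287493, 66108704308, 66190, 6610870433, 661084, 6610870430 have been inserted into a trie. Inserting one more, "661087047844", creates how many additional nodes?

4

The longest prefix of "661087047844" already in the trie is "66108704" (length 8).
New nodes needed: |"661087047844"| − 8 = 12 − 8 = 4.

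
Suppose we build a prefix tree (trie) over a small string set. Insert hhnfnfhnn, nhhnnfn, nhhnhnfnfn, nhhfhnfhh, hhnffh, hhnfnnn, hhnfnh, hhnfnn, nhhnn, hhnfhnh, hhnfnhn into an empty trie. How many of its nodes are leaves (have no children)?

8

A leaf is a node with no children — equivalently, the end of a word that is not a proper prefix of any other stored word.
Those words: "hhnffh", "hhnfhnh", "hhnfnfhnn", "hhnfnhn", "hhnfnnn", "nhhfhnfhh", "nhhnhnfnfn", "nhhnnfn"
Leaf count: 8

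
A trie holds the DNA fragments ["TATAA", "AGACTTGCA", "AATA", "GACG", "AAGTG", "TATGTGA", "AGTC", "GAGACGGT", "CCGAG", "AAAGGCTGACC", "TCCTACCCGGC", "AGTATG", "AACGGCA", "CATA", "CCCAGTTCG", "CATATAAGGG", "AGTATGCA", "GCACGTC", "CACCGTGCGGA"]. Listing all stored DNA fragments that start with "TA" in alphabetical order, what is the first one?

TATAA

Words with prefix "TA", in lexicographic order: "TATAA", "TATGTGA"
The 1st is TATAA.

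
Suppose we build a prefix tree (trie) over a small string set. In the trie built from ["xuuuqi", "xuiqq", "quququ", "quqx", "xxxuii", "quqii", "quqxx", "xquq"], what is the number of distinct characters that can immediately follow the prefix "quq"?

3

The children of the "quq" node are the distinct next characters among strings starting with "quq".
Characters that immediately follow "quq" among the stored strings: {i, u, x}.
That node has 3 child edges.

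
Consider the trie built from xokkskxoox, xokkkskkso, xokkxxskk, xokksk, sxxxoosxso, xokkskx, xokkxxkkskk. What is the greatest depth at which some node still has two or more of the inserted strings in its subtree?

The deepest shared node is where two words last agree before diverging.
"xokkskx" and "xokkskxoox" agree on "xokkskx" (7 characters) before diverging; nothing deeper is shared.
Longest shared-prefix length: 7

7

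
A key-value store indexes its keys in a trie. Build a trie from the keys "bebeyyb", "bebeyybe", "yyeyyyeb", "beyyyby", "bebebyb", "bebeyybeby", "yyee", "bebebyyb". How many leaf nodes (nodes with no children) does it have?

6

A leaf is a node with no children — equivalently, the end of a word that is not a proper prefix of any other stored word.
Those words: "bebebyb", "bebebyyb", "bebeyybeby", "beyyyby", "yyee", "yyeyyyeb"
Leaf count: 6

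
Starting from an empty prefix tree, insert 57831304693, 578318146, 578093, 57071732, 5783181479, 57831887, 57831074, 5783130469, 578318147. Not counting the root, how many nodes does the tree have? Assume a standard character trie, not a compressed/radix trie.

Insert word by word; a character creates a node only if that edge doesn't already exist:
  "57831304693" → 11 new (5, 7, 8, 3, 1, 3, 0, 4, 6, 9, 3)
  "578318146" → prefix "57831" already present; 4 new (8, 1, 4, 6)
  "578093" → prefix "578" already present; 3 new (0, 9, 3)
  "57071732" → prefix "57" already present; 6 new (0, 7, 1, 7, 3, 2)
  "5783181479" → prefix "57831814" already present; 2 new (7, 9)
  "57831887" → prefix "578318" already present; 2 new (8, 7)
  "57831074" → prefix "57831" already present; 3 new (0, 7, 4)
  "5783130469" → prefix "5783130469" already present; 0 new (none)
  "578318147" → prefix "578318147" already present; 0 new (none)
Total nodes = 11 + 4 + 3 + 6 + 2 + 2 + 3 + 0 + 0 = 31

31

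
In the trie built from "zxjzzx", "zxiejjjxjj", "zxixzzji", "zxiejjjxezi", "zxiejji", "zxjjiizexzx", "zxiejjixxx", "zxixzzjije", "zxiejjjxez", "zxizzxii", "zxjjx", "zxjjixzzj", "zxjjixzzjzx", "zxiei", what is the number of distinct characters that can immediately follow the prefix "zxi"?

3

Walk "zxi" from the root, arriving at one node.
Distinct next characters after "zxi": e, x, z.
That node has 3 child edges.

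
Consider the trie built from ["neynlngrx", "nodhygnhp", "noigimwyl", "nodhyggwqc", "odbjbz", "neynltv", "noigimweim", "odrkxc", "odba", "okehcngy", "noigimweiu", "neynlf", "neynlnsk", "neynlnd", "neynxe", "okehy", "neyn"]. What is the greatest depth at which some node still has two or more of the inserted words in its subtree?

9

Equivalently: take the maximum, over all pairs, of their longest common prefix length.
"noigimweim" and "noigimweiu" agree on "noigimwei" (9 characters) before diverging; nothing deeper is shared.
Longest shared-prefix length: 9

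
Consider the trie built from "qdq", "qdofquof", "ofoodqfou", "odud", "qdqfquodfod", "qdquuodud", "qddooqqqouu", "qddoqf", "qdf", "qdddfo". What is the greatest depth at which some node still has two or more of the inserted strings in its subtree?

4

Look for the deepest trie node that still has at least two words in its subtree.
e.g. "qddooqqqouu" and "qddoqf" share the prefix "qddo" of length 4; no pair shares a longer one.
Longest shared-prefix length: 4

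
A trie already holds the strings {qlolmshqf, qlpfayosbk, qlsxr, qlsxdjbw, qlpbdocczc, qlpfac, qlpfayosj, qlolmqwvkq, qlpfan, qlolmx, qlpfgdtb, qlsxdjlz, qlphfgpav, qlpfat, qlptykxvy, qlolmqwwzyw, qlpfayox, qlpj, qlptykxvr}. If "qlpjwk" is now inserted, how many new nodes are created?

Walking "qlpjwk" from the root, the first 4 characters ("qlpj") follow existing edges; "w" is the first miss.
Each of the 2 remaining characters creates one node.

2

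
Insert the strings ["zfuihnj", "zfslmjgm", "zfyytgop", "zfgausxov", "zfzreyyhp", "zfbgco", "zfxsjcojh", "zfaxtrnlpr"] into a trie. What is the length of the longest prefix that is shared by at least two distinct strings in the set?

2

Look for the deepest trie node that still has at least two words in its subtree.
e.g. "zfaxtrnlpr" and "zfbgco" share the prefix "zf" of length 2; no pair shares a longer one.
Longest shared-prefix length: 2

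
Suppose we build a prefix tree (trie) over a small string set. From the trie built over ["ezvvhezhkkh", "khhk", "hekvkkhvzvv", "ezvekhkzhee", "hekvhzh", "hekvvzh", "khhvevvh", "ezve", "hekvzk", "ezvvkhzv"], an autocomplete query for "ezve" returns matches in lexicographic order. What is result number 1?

Filter for "ezve…" and sort: "ezve", "ezvekhkzhee"
Position 1: ezve

ezve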